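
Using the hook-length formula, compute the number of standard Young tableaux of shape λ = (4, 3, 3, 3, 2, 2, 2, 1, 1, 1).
# SYT of shape (4, 3, 3, 3, 2, 2, 2, 1, 1, 1) = 203743232

Hook-length formula: f^λ = n! / Π hook(c), product over all cells c of the Young diagram. For λ = (4, 3, 3, 3, 2, 2, 2, 1, 1, 1), n = 22 boxes. Hook lengths by row (left-to-right, top-to-bottom): [13, 9, 5, 1]; [11, 7, 3]; [10, 6, 2]; [9, 5, 1]; [7, 3]; [6, 2]; [5, 1]; [3]; [2]; [1]. Product of hooks = 5516751240000. So f^λ = 22! / 5516751240000 = 1124000727777607680000 / 5516751240000 = 203743232.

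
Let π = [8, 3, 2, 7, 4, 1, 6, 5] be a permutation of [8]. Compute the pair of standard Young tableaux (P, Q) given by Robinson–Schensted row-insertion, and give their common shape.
P = [1, 4, 5] / [2, 6] / [3, 7] / [8];  Q = [1, 4, 7] / [2, 5] / [3, 8] / [6];  common shape = (3, 2, 2, 1)

Row-insert the values π_1, π_2, … into P one at a time, bumping the leftmost entry strictly greater than the inserted value down to the next row. The recording tableau Q records, in position (i, j), the step at which that cell was added to P.
  Insert 8 (step 1): P = [8];  Q = [1]
  Insert 3 (step 2): P = [3] / [8];  Q = [1] / [2]
  Insert 2 (step 3): P = [2] / [3] / [8];  Q = [1] / [2] / [3]
  Insert 7 (step 4): P = [2, 7] / [3] / [8];  Q = [1, 4] / [2] / [3]
  Insert 4 (step 5): P = [2, 4] / [3, 7] / [8];  Q = [1, 4] / [2, 5] / [3]
  Insert 1 (step 6): P = [1, 4] / [2, 7] / [3] / [8];  Q = [1, 4] / [2, 5] / [3] / [6]
  Insert 6 (step 7): P = [1, 4, 6] / [2, 7] / [3] / [8];  Q = [1, 4, 7] / [2, 5] / [3] / [6]
  Insert 5 (step 8): P = [1, 4, 5] / [2, 6] / [3, 7] / [8];  Q = [1, 4, 7] / [2, 5] / [3, 8] / [6]
Final shape: (3, 2, 2, 1).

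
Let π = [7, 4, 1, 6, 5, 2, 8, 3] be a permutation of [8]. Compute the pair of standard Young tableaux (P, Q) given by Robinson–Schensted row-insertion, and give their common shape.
P = [1, 2, 3] / [4, 5, 8] / [6] / [7];  Q = [1, 4, 7] / [2, 5, 8] / [3] / [6];  common shape = (3, 3, 1, 1)

Row-insert the values π_1, π_2, … into P one at a time, bumping the leftmost entry strictly greater than the inserted value down to the next row. The recording tableau Q records, in position (i, j), the step at which that cell was added to P.
  Insert 7 (step 1): P = [7];  Q = [1]
  Insert 4 (step 2): P = [4] / [7];  Q = [1] / [2]
  Insert 1 (step 3): P = [1] / [4] / [7];  Q = [1] / [2] / [3]
  Insert 6 (step 4): P = [1, 6] / [4] / [7];  Q = [1, 4] / [2] / [3]
  Insert 5 (step 5): P = [1, 5] / [4, 6] / [7];  Q = [1, 4] / [2, 5] / [3]
  Insert 2 (step 6): P = [1, 2] / [4, 5] / [6] / [7];  Q = [1, 4] / [2, 5] / [3] / [6]
  Insert 8 (step 7): P = [1, 2, 8] / [4, 5] / [6] / [7];  Q = [1, 4, 7] / [2, 5] / [3] / [6]
  Insert 3 (step 8): P = [1, 2, 3] / [4, 5, 8] / [6] / [7];  Q = [1, 4, 7] / [2, 5, 8] / [3] / [6]
Final shape: (3, 3, 1, 1).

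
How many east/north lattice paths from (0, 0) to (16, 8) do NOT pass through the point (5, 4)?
Number of paths = 563481

Total paths from (0, 0) to (16, 8): C(24, 16) = 735471. Paths through (5, 4): (paths (0, 0) → (5, 4)) × (paths (5, 4) → (16, 8)) = C(9, 5) · C(15, 11) = 126 · 1365 = 171990. Avoidance count = 735471 − 171990 = 563481.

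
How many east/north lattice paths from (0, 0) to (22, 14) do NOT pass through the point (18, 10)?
Number of paths = 2877679500

Total paths from (0, 0) to (22, 14): C(36, 22) = 3796297200. Paths through (18, 10): (paths (0, 0) → (18, 10)) × (paths (18, 10) → (22, 14)) = C(28, 18) · C(8, 4) = 13123110 · 70 = 918617700. Avoidance count = 3796297200 − 918617700 = 2877679500.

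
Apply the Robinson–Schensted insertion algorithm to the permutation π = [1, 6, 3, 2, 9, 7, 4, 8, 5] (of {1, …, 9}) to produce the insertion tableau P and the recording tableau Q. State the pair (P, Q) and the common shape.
P = [1, 2, 4, 5] / [3, 7, 8] / [6, 9];  Q = [1, 2, 5, 8] / [3, 6, 9] / [4, 7];  common shape = (4, 3, 2)

Row-insert the values π_1, π_2, … into P one at a time, bumping the leftmost entry strictly greater than the inserted value down to the next row. The recording tableau Q records, in position (i, j), the step at which that cell was added to P.
  Insert 1 (step 1): P = [1];  Q = [1]
  Insert 6 (step 2): P = [1, 6];  Q = [1, 2]
  Insert 3 (step 3): P = [1, 3] / [6];  Q = [1, 2] / [3]
  Insert 2 (step 4): P = [1, 2] / [3] / [6];  Q = [1, 2] / [3] / [4]
  Insert 9 (step 5): P = [1, 2, 9] / [3] / [6];  Q = [1, 2, 5] / [3] / [4]
  Insert 7 (step 6): P = [1, 2, 7] / [3, 9] / [6];  Q = [1, 2, 5] / [3, 6] / [4]
  Insert 4 (step 7): P = [1, 2, 4] / [3, 7] / [6, 9];  Q = [1, 2, 5] / [3, 6] / [4, 7]
  Insert 8 (step 8): P = [1, 2, 4, 8] / [3, 7] / [6, 9];  Q = [1, 2, 5, 8] / [3, 6] / [4, 7]
  Insert 5 (step 9): P = [1, 2, 4, 5] / [3, 7, 8] / [6, 9];  Q = [1, 2, 5, 8] / [3, 6, 9] / [4, 7]
Final shape: (4, 3, 2).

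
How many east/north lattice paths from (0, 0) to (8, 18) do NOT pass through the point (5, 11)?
Number of paths = 1038115

Total paths from (0, 0) to (8, 18): C(26, 8) = 1562275. Paths through (5, 11): (paths (0, 0) → (5, 11)) × (paths (5, 11) → (8, 18)) = C(16, 5) · C(10, 3) = 4368 · 120 = 524160. Avoidance count = 1562275 − 524160 = 1038115.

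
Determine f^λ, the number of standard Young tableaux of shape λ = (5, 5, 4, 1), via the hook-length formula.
# SYT of shape (5, 5, 4, 1) = 54054

Hook-length formula: f^λ = n! / Π hook(c), product over all cells c of the Young diagram. For λ = (5, 5, 4, 1), n = 15 boxes. Hook lengths by row (left-to-right, top-to-bottom): [8, 6, 5, 4, 2]; [7, 5, 4, 3, 1]; [5, 3, 2, 1]; [1]. Product of hooks = 24192000. So f^λ = 15! / 24192000 = 1307674368000 / 24192000 = 54054.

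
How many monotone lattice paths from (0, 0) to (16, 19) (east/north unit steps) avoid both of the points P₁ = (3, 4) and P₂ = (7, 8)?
Number of paths = 2080132750

Inclusion–exclusion. Total paths: C(35, 16) = 4059928950. Through P₁: C(7, 3)·C(28, 13) = 1310475600. Through P₂: C(15, 7)·C(20, 9) = 1080822600. Since P₁ is strictly southwest of P₂, a monotone path through both must visit P₁ then P₂; paths through both = C(7, 3)·C(8, 4)·C(20, 9) = 411502000. Avoid both = 4059928950 − 1310475600 − 1080822600 + 411502000 = 2080132750.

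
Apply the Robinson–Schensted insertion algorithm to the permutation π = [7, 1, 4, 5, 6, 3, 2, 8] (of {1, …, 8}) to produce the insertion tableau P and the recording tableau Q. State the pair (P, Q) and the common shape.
P = [1, 2, 5, 6, 8] / [3] / [4] / [7];  Q = [1, 3, 4, 5, 8] / [2] / [6] / [7];  common shape = (5, 1, 1, 1)

Row-insert the values π_1, π_2, … into P one at a time, bumping the leftmost entry strictly greater than the inserted value down to the next row. The recording tableau Q records, in position (i, j), the step at which that cell was added to P.
  Insert 7 (step 1): P = [7];  Q = [1]
  Insert 1 (step 2): P = [1] / [7];  Q = [1] / [2]
  Insert 4 (step 3): P = [1, 4] / [7];  Q = [1, 3] / [2]
  Insert 5 (step 4): P = [1, 4, 5] / [7];  Q = [1, 3, 4] / [2]
  Insert 6 (step 5): P = [1, 4, 5, 6] / [7];  Q = [1, 3, 4, 5] / [2]
  Insert 3 (step 6): P = [1, 3, 5, 6] / [4] / [7];  Q = [1, 3, 4, 5] / [2] / [6]
  Insert 2 (step 7): P = [1, 2, 5, 6] / [3] / [4] / [7];  Q = [1, 3, 4, 5] / [2] / [6] / [7]
  Insert 8 (step 8): P = [1, 2, 5, 6, 8] / [3] / [4] / [7];  Q = [1, 3, 4, 5, 8] / [2] / [6] / [7]
Final shape: (5, 1, 1, 1).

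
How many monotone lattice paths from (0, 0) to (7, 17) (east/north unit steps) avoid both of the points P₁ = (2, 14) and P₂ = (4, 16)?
Number of paths = 322884

Inclusion–exclusion. Total paths: C(24, 7) = 346104. Through P₁: C(16, 2)·C(8, 5) = 6720. Through P₂: C(20, 4)·C(4, 3) = 19380. Since P₁ is strictly southwest of P₂, a monotone path through both must visit P₁ then P₂; paths through both = C(16, 2)·C(4, 2)·C(4, 3) = 2880. Avoid both = 346104 − 6720 − 19380 + 2880 = 322884.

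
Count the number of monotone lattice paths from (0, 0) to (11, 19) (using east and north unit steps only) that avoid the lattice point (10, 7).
Number of paths = 54374476

Total paths from (0, 0) to (11, 19): C(30, 11) = 54627300. Paths through (10, 7): (paths (0, 0) → (10, 7)) × (paths (10, 7) → (11, 19)) = C(17, 10) · C(13, 1) = 19448 · 13 = 252824. Avoidance count = 54627300 − 252824 = 54374476.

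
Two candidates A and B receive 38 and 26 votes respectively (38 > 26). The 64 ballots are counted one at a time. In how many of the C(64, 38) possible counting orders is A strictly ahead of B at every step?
Strict-lead orderings = 112792097461349754

Total orderings of the 64 votes with 38 for A: C(64, 38) = 601557853127198688. By the Bertrand ballot formula (Cycle Lemma / reflection principle), the number of orderings in which A is strictly ahead of B throughout is (p − q)/(p + q) · C(p + q, p) = (38 − 26)/(38 + 26) · 601557853127198688 = 112792097461349754.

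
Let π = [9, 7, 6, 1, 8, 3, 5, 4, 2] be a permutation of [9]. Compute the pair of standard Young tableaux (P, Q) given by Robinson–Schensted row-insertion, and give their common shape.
P = [1, 2, 4] / [3, 8] / [5] / [6] / [7] / [9];  Q = [1, 5, 7] / [2, 6] / [3] / [4] / [8] / [9];  common shape = (3, 2, 1, 1, 1, 1)

Row-insert the values π_1, π_2, … into P one at a time, bumping the leftmost entry strictly greater than the inserted value down to the next row. The recording tableau Q records, in position (i, j), the step at which that cell was added to P.
  Insert 9 (step 1): P = [9];  Q = [1]
  Insert 7 (step 2): P = [7] / [9];  Q = [1] / [2]
  Insert 6 (step 3): P = [6] / [7] / [9];  Q = [1] / [2] / [3]
  Insert 1 (step 4): P = [1] / [6] / [7] / [9];  Q = [1] / [2] / [3] / [4]
  Insert 8 (step 5): P = [1, 8] / [6] / [7] / [9];  Q = [1, 5] / [2] / [3] / [4]
  Insert 3 (step 6): P = [1, 3] / [6, 8] / [7] / [9];  Q = [1, 5] / [2, 6] / [3] / [4]
  Insert 5 (step 7): P = [1, 3, 5] / [6, 8] / [7] / [9];  Q = [1, 5, 7] / [2, 6] / [3] / [4]
  Insert 4 (step 8): P = [1, 3, 4] / [5, 8] / [6] / [7] / [9];  Q = [1, 5, 7] / [2, 6] / [3] / [4] / [8]
  Insert 2 (step 9): P = [1, 2, 4] / [3, 8] / [5] / [6] / [7] / [9];  Q = [1, 5, 7] / [2, 6] / [3] / [4] / [8] / [9]
Final shape: (3, 2, 1, 1, 1, 1).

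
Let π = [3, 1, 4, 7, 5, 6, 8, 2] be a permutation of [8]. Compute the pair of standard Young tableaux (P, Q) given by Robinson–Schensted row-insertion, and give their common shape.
P = [1, 2, 5, 6, 8] / [3, 4] / [7];  Q = [1, 3, 4, 6, 7] / [2, 5] / [8];  common shape = (5, 2, 1)

Row-insert the values π_1, π_2, … into P one at a time, bumping the leftmost entry strictly greater than the inserted value down to the next row. The recording tableau Q records, in position (i, j), the step at which that cell was added to P.
  Insert 3 (step 1): P = [3];  Q = [1]
  Insert 1 (step 2): P = [1] / [3];  Q = [1] / [2]
  Insert 4 (step 3): P = [1, 4] / [3];  Q = [1, 3] / [2]
  Insert 7 (step 4): P = [1, 4, 7] / [3];  Q = [1, 3, 4] / [2]
  Insert 5 (step 5): P = [1, 4, 5] / [3, 7];  Q = [1, 3, 4] / [2, 5]
  Insert 6 (step 6): P = [1, 4, 5, 6] / [3, 7];  Q = [1, 3, 4, 6] / [2, 5]
  Insert 8 (step 7): P = [1, 4, 5, 6, 8] / [3, 7];  Q = [1, 3, 4, 6, 7] / [2, 5]
  Insert 2 (step 8): P = [1, 2, 5, 6, 8] / [3, 4] / [7];  Q = [1, 3, 4, 6, 7] / [2, 5] / [8]
Final shape: (5, 2, 1).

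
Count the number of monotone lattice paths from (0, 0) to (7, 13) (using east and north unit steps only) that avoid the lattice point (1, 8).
Number of paths = 73362

Total paths from (0, 0) to (7, 13): C(20, 7) = 77520. Paths through (1, 8): (paths (0, 0) → (1, 8)) × (paths (1, 8) → (7, 13)) = C(9, 1) · C(11, 6) = 9 · 462 = 4158. Avoidance count = 77520 − 4158 = 73362.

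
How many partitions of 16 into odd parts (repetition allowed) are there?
p_odd(16) = 32

Partitions of 16 using only odd parts 1, 3, 5, …: 15+1, 13+3, 13+1+1+1, 11+5, 11+3+1+1, 11+1+1+1+1+1, 9+7, 9+5+1+1, 9+3+3+1, 9+3+1+1+1+1, 9+1+1+1+1+1+1+1, 7+7+1+1, 7+5+3+1, 7+5+1+1+1+1, 7+3+3+3, 7+3+3+1+1+1, 7+3+1+1+1+1+1+1, 7+1+1+1+1+1+1+1+1+1, 5+5+5+1, 5+5+3+3, 5+5+3+1+1+1, 5+5+1+1+1+1+1+1, 5+3+3+3+1+1, 5+3+3+1+1+1+1+1, 5+3+1+1+1+1+1+1+1+1, 5+1+1+1+1+1+1+1+1+1+1+1, 3+3+3+3+3+1, 3+3+3+3+1+1+1+1, 3+3+3+1+1+1+1+1+1+1, 3+3+1+1+1+1+1+1+1+1+1+1, … (32 total). There are 32. (Euler: this equals q(16), the number of distinct-part partitions.)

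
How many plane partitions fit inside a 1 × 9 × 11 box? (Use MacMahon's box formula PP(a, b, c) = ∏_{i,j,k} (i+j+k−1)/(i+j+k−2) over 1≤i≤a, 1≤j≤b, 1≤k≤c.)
PP(1, 9, 11) = 167960

Evaluate the triple product over i = 1..1, j = 1..9, k = 1..11. The factors are (2/1) · (3/2) · (4/3) · (5/4) · (6/5) · (7/6) · (8/7) · (9/8) · … (99 factors total). The numerators and denominators telescope so the product is an integer; carrying out the multiplication exactly gives PP(1, 9, 11) = 167960.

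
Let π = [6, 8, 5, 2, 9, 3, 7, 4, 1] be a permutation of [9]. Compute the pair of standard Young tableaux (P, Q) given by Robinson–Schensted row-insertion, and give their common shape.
P = [1, 3, 4] / [2, 7, 9] / [5, 8] / [6];  Q = [1, 2, 5] / [3, 6, 7] / [4, 8] / [9];  common shape = (3, 3, 2, 1)

Row-insert the values π_1, π_2, … into P one at a time, bumping the leftmost entry strictly greater than the inserted value down to the next row. The recording tableau Q records, in position (i, j), the step at which that cell was added to P.
  Insert 6 (step 1): P = [6];  Q = [1]
  Insert 8 (step 2): P = [6, 8];  Q = [1, 2]
  Insert 5 (step 3): P = [5, 8] / [6];  Q = [1, 2] / [3]
  Insert 2 (step 4): P = [2, 8] / [5] / [6];  Q = [1, 2] / [3] / [4]
  Insert 9 (step 5): P = [2, 8, 9] / [5] / [6];  Q = [1, 2, 5] / [3] / [4]
  Insert 3 (step 6): P = [2, 3, 9] / [5, 8] / [6];  Q = [1, 2, 5] / [3, 6] / [4]
  Insert 7 (step 7): P = [2, 3, 7] / [5, 8, 9] / [6];  Q = [1, 2, 5] / [3, 6, 7] / [4]
  Insert 4 (step 8): P = [2, 3, 4] / [5, 7, 9] / [6, 8];  Q = [1, 2, 5] / [3, 6, 7] / [4, 8]
  Insert 1 (step 9): P = [1, 3, 4] / [2, 7, 9] / [5, 8] / [6];  Q = [1, 2, 5] / [3, 6, 7] / [4, 8] / [9]
Final shape: (3, 3, 2, 1).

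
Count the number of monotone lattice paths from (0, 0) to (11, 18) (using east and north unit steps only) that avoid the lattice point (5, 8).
Number of paths = 24290994

Total paths from (0, 0) to (11, 18): C(29, 11) = 34597290. Paths through (5, 8): (paths (0, 0) → (5, 8)) × (paths (5, 8) → (11, 18)) = C(13, 5) · C(16, 6) = 1287 · 8008 = 10306296. Avoidance count = 34597290 − 10306296 = 24290994.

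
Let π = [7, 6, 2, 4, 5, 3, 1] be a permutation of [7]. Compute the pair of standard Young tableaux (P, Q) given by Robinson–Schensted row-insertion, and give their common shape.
P = [1, 3, 5] / [2] / [4] / [6] / [7];  Q = [1, 4, 5] / [2] / [3] / [6] / [7];  common shape = (3, 1, 1, 1, 1)

Row-insert the values π_1, π_2, … into P one at a time, bumping the leftmost entry strictly greater than the inserted value down to the next row. The recording tableau Q records, in position (i, j), the step at which that cell was added to P.
  Insert 7 (step 1): P = [7];  Q = [1]
  Insert 6 (step 2): P = [6] / [7];  Q = [1] / [2]
  Insert 2 (step 3): P = [2] / [6] / [7];  Q = [1] / [2] / [3]
  Insert 4 (step 4): P = [2, 4] / [6] / [7];  Q = [1, 4] / [2] / [3]
  Insert 5 (step 5): P = [2, 4, 5] / [6] / [7];  Q = [1, 4, 5] / [2] / [3]
  Insert 3 (step 6): P = [2, 3, 5] / [4] / [6] / [7];  Q = [1, 4, 5] / [2] / [3] / [6]
  Insert 1 (step 7): P = [1, 3, 5] / [2] / [4] / [6] / [7];  Q = [1, 4, 5] / [2] / [3] / [6] / [7]
Final shape: (3, 1, 1, 1, 1).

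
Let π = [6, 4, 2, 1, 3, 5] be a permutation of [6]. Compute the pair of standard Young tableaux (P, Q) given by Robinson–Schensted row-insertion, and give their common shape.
P = [1, 3, 5] / [2] / [4] / [6];  Q = [1, 5, 6] / [2] / [3] / [4];  common shape = (3, 1, 1, 1)

Row-insert the values π_1, π_2, … into P one at a time, bumping the leftmost entry strictly greater than the inserted value down to the next row. The recording tableau Q records, in position (i, j), the step at which that cell was added to P.
  Insert 6 (step 1): P = [6];  Q = [1]
  Insert 4 (step 2): P = [4] / [6];  Q = [1] / [2]
  Insert 2 (step 3): P = [2] / [4] / [6];  Q = [1] / [2] / [3]
  Insert 1 (step 4): P = [1] / [2] / [4] / [6];  Q = [1] / [2] / [3] / [4]
  Insert 3 (step 5): P = [1, 3] / [2] / [4] / [6];  Q = [1, 5] / [2] / [3] / [4]
  Insert 5 (step 6): P = [1, 3, 5] / [2] / [4] / [6];  Q = [1, 5, 6] / [2] / [3] / [4]
Final shape: (3, 1, 1, 1).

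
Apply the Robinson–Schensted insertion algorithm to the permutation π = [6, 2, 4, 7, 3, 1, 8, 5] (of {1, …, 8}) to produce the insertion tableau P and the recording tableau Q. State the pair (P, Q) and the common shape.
P = [1, 3, 5, 8] / [2, 7] / [4] / [6];  Q = [1, 3, 4, 7] / [2, 8] / [5] / [6];  common shape = (4, 2, 1, 1)

Row-insert the values π_1, π_2, … into P one at a time, bumping the leftmost entry strictly greater than the inserted value down to the next row. The recording tableau Q records, in position (i, j), the step at which that cell was added to P.
  Insert 6 (step 1): P = [6];  Q = [1]
  Insert 2 (step 2): P = [2] / [6];  Q = [1] / [2]
  Insert 4 (step 3): P = [2, 4] / [6];  Q = [1, 3] / [2]
  Insert 7 (step 4): P = [2, 4, 7] / [6];  Q = [1, 3, 4] / [2]
  Insert 3 (step 5): P = [2, 3, 7] / [4] / [6];  Q = [1, 3, 4] / [2] / [5]
  Insert 1 (step 6): P = [1, 3, 7] / [2] / [4] / [6];  Q = [1, 3, 4] / [2] / [5] / [6]
  Insert 8 (step 7): P = [1, 3, 7, 8] / [2] / [4] / [6];  Q = [1, 3, 4, 7] / [2] / [5] / [6]
  Insert 5 (step 8): P = [1, 3, 5, 8] / [2, 7] / [4] / [6];  Q = [1, 3, 4, 7] / [2, 8] / [5] / [6]
Final shape: (4, 2, 1, 1).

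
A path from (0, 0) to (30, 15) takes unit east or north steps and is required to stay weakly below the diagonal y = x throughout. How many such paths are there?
Number of paths = 177996090624

By the reflection principle (André's argument), the number of monotone paths to (30, 15) with n ≤ m that never go above y = x is C(45, 30) − C(45, 31) = 344867425584 − 166871334960 = 177996090624.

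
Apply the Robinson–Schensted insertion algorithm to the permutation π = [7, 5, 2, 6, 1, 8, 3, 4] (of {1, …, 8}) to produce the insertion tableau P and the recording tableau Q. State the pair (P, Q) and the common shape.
P = [1, 3, 4] / [2, 6, 8] / [5] / [7];  Q = [1, 4, 6] / [2, 7, 8] / [3] / [5];  common shape = (3, 3, 1, 1)

Row-insert the values π_1, π_2, … into P one at a time, bumping the leftmost entry strictly greater than the inserted value down to the next row. The recording tableau Q records, in position (i, j), the step at which that cell was added to P.
  Insert 7 (step 1): P = [7];  Q = [1]
  Insert 5 (step 2): P = [5] / [7];  Q = [1] / [2]
  Insert 2 (step 3): P = [2] / [5] / [7];  Q = [1] / [2] / [3]
  Insert 6 (step 4): P = [2, 6] / [5] / [7];  Q = [1, 4] / [2] / [3]
  Insert 1 (step 5): P = [1, 6] / [2] / [5] / [7];  Q = [1, 4] / [2] / [3] / [5]
  Insert 8 (step 6): P = [1, 6, 8] / [2] / [5] / [7];  Q = [1, 4, 6] / [2] / [3] / [5]
  Insert 3 (step 7): P = [1, 3, 8] / [2, 6] / [5] / [7];  Q = [1, 4, 6] / [2, 7] / [3] / [5]
  Insert 4 (step 8): P = [1, 3, 4] / [2, 6, 8] / [5] / [7];  Q = [1, 4, 6] / [2, 7, 8] / [3] / [5]
Final shape: (3, 3, 1, 1).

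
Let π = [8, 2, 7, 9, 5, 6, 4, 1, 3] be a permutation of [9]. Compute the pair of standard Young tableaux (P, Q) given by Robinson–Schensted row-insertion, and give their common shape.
P = [1, 3, 6] / [2, 4] / [5, 9] / [7] / [8];  Q = [1, 3, 4] / [2, 6] / [5, 9] / [7] / [8];  common shape = (3, 2, 2, 1, 1)

Row-insert the values π_1, π_2, … into P one at a time, bumping the leftmost entry strictly greater than the inserted value down to the next row. The recording tableau Q records, in position (i, j), the step at which that cell was added to P.
  Insert 8 (step 1): P = [8];  Q = [1]
  Insert 2 (step 2): P = [2] / [8];  Q = [1] / [2]
  Insert 7 (step 3): P = [2, 7] / [8];  Q = [1, 3] / [2]
  Insert 9 (step 4): P = [2, 7, 9] / [8];  Q = [1, 3, 4] / [2]
  Insert 5 (step 5): P = [2, 5, 9] / [7] / [8];  Q = [1, 3, 4] / [2] / [5]
  Insert 6 (step 6): P = [2, 5, 6] / [7, 9] / [8];  Q = [1, 3, 4] / [2, 6] / [5]
  Insert 4 (step 7): P = [2, 4, 6] / [5, 9] / [7] / [8];  Q = [1, 3, 4] / [2, 6] / [5] / [7]
  Insert 1 (step 8): P = [1, 4, 6] / [2, 9] / [5] / [7] / [8];  Q = [1, 3, 4] / [2, 6] / [5] / [7] / [8]
  Insert 3 (step 9): P = [1, 3, 6] / [2, 4] / [5, 9] / [7] / [8];  Q = [1, 3, 4] / [2, 6] / [5, 9] / [7] / [8]
Final shape: (3, 2, 2, 1, 1).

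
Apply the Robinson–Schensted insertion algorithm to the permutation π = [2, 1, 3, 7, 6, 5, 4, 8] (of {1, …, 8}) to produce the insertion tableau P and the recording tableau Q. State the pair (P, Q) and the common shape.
P = [1, 3, 4, 8] / [2, 5] / [6] / [7];  Q = [1, 3, 4, 8] / [2, 5] / [6] / [7];  common shape = (4, 2, 1, 1)

Row-insert the values π_1, π_2, … into P one at a time, bumping the leftmost entry strictly greater than the inserted value down to the next row. The recording tableau Q records, in position (i, j), the step at which that cell was added to P.
  Insert 2 (step 1): P = [2];  Q = [1]
  Insert 1 (step 2): P = [1] / [2];  Q = [1] / [2]
  Insert 3 (step 3): P = [1, 3] / [2];  Q = [1, 3] / [2]
  Insert 7 (step 4): P = [1, 3, 7] / [2];  Q = [1, 3, 4] / [2]
  Insert 6 (step 5): P = [1, 3, 6] / [2, 7];  Q = [1, 3, 4] / [2, 5]
  Insert 5 (step 6): P = [1, 3, 5] / [2, 6] / [7];  Q = [1, 3, 4] / [2, 5] / [6]
  Insert 4 (step 7): P = [1, 3, 4] / [2, 5] / [6] / [7];  Q = [1, 3, 4] / [2, 5] / [6] / [7]
  Insert 8 (step 8): P = [1, 3, 4, 8] / [2, 5] / [6] / [7];  Q = [1, 3, 4, 8] / [2, 5] / [6] / [7]
Final shape: (4, 2, 1, 1).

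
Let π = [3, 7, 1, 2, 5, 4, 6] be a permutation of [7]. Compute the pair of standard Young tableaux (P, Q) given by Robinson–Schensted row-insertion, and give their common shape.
P = [1, 2, 4, 6] / [3, 5] / [7];  Q = [1, 2, 5, 7] / [3, 4] / [6];  common shape = (4, 2, 1)

Row-insert the values π_1, π_2, … into P one at a time, bumping the leftmost entry strictly greater than the inserted value down to the next row. The recording tableau Q records, in position (i, j), the step at which that cell was added to P.
  Insert 3 (step 1): P = [3];  Q = [1]
  Insert 7 (step 2): P = [3, 7];  Q = [1, 2]
  Insert 1 (step 3): P = [1, 7] / [3];  Q = [1, 2] / [3]
  Insert 2 (step 4): P = [1, 2] / [3, 7];  Q = [1, 2] / [3, 4]
  Insert 5 (step 5): P = [1, 2, 5] / [3, 7];  Q = [1, 2, 5] / [3, 4]
  Insert 4 (step 6): P = [1, 2, 4] / [3, 5] / [7];  Q = [1, 2, 5] / [3, 4] / [6]
  Insert 6 (step 7): P = [1, 2, 4, 6] / [3, 5] / [7];  Q = [1, 2, 5, 7] / [3, 4] / [6]
Final shape: (4, 2, 1).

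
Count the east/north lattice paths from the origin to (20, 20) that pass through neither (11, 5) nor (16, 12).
Number of paths = 118789013343

Inclusion–exclusion. Total paths: C(40, 20) = 137846528820. Through P₁: C(16, 11)·C(24, 9) = 5711177472. Through P₂: C(28, 16)·C(12, 4) = 15058768725. Since P₁ is strictly southwest of P₂, a monotone path through both must visit P₁ then P₂; paths through both = C(16, 11)·C(12, 5)·C(12, 4) = 1712430720. Avoid both = 137846528820 − 5711177472 − 15058768725 + 1712430720 = 118789013343.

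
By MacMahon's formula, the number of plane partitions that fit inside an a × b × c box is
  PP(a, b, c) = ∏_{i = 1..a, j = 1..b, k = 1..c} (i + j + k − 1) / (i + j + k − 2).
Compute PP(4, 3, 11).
PP(4, 3, 11) = 78835120

Evaluate the triple product over i = 1..4, j = 1..3, k = 1..11. The factors are (2/1) · (3/2) · (4/3) · (5/4) · (6/5) · (7/6) · (8/7) · (9/8) · … (132 factors total). The numerators and denominators telescope so the product is an integer; carrying out the multiplication exactly gives PP(4, 3, 11) = 78835120.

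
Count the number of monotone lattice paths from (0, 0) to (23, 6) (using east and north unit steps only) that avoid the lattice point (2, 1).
Number of paths = 277680

Total paths from (0, 0) to (23, 6): C(29, 23) = 475020. Paths through (2, 1): (paths (0, 0) → (2, 1)) × (paths (2, 1) → (23, 6)) = C(3, 2) · C(26, 21) = 3 · 65780 = 197340. Avoidance count = 475020 − 197340 = 277680.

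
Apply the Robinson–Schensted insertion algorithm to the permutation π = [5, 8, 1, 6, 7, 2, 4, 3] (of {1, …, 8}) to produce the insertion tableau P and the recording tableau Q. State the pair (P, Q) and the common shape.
P = [1, 2, 3] / [4, 6, 7] / [5] / [8];  Q = [1, 2, 5] / [3, 4, 7] / [6] / [8];  common shape = (3, 3, 1, 1)

Row-insert the values π_1, π_2, … into P one at a time, bumping the leftmost entry strictly greater than the inserted value down to the next row. The recording tableau Q records, in position (i, j), the step at which that cell was added to P.
  Insert 5 (step 1): P = [5];  Q = [1]
  Insert 8 (step 2): P = [5, 8];  Q = [1, 2]
  Insert 1 (step 3): P = [1, 8] / [5];  Q = [1, 2] / [3]
  Insert 6 (step 4): P = [1, 6] / [5, 8];  Q = [1, 2] / [3, 4]
  Insert 7 (step 5): P = [1, 6, 7] / [5, 8];  Q = [1, 2, 5] / [3, 4]
  Insert 2 (step 6): P = [1, 2, 7] / [5, 6] / [8];  Q = [1, 2, 5] / [3, 4] / [6]
  Insert 4 (step 7): P = [1, 2, 4] / [5, 6, 7] / [8];  Q = [1, 2, 5] / [3, 4, 7] / [6]
  Insert 3 (step 8): P = [1, 2, 3] / [4, 6, 7] / [5] / [8];  Q = [1, 2, 5] / [3, 4, 7] / [6] / [8]
Final shape: (3, 3, 1, 1).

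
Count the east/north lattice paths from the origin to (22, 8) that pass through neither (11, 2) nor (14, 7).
Number of paths = 3880389

Inclusion–exclusion. Total paths: C(30, 22) = 5852925. Through P₁: C(13, 11)·C(17, 11) = 965328. Through P₂: C(21, 14)·C(9, 8) = 1046520. Since P₁ is strictly southwest of P₂, a monotone path through both must visit P₁ then P₂; paths through both = C(13, 11)·C(8, 3)·C(9, 8) = 39312. Avoid both = 5852925 − 965328 − 1046520 + 39312 = 3880389.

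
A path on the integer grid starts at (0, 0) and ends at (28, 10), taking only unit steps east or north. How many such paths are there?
Number of paths = 472733756

A monotone lattice path from (0, 0) to (28, 10) consists of 28 east steps and 10 north steps in some order, so it is determined by which 28 of the 38 steps are east. The count is C(38, 28) = 472733756.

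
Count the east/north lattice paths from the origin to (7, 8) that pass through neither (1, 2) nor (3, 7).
Number of paths = 3378

Inclusion–exclusion. Total paths: C(15, 7) = 6435. Through P₁: C(3, 1)·C(12, 6) = 2772. Through P₂: C(10, 3)·C(5, 4) = 600. Since P₁ is strictly southwest of P₂, a monotone path through both must visit P₁ then P₂; paths through both = C(3, 1)·C(7, 2)·C(5, 4) = 315. Avoid both = 6435 − 2772 − 600 + 315 = 3378.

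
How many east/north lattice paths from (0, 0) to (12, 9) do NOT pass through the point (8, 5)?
Number of paths = 203840

Total paths from (0, 0) to (12, 9): C(21, 12) = 293930. Paths through (8, 5): (paths (0, 0) → (8, 5)) × (paths (8, 5) → (12, 9)) = C(13, 8) · C(8, 4) = 1287 · 70 = 90090. Avoidance count = 293930 − 90090 = 203840.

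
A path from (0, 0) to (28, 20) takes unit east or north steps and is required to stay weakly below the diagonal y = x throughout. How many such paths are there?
Number of paths = 5193831553416

By the reflection principle (André's argument), the number of monotone paths to (28, 20) with n ≤ m that never go above y = x is C(48, 28) − C(48, 29) = 16735679449896 − 11541847896480 = 5193831553416.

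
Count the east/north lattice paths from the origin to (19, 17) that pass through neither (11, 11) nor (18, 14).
Number of paths = 4931949264

Inclusion–exclusion. Total paths: C(36, 19) = 8597496600. Through P₁: C(22, 11)·C(14, 8) = 2118412296. Through P₂: C(32, 18)·C(4, 1) = 1885742400. Since P₁ is strictly southwest of P₂, a monotone path through both must visit P₁ then P₂; paths through both = C(22, 11)·C(10, 7)·C(4, 1) = 338607360. Avoid both = 8597496600 − 2118412296 − 1885742400 + 338607360 = 4931949264.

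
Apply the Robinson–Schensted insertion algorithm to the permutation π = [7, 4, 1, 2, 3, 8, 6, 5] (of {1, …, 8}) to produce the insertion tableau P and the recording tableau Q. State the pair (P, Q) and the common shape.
P = [1, 2, 3, 5] / [4, 6] / [7, 8];  Q = [1, 4, 5, 6] / [2, 7] / [3, 8];  common shape = (4, 2, 2)

Row-insert the values π_1, π_2, … into P one at a time, bumping the leftmost entry strictly greater than the inserted value down to the next row. The recording tableau Q records, in position (i, j), the step at which that cell was added to P.
  Insert 7 (step 1): P = [7];  Q = [1]
  Insert 4 (step 2): P = [4] / [7];  Q = [1] / [2]
  Insert 1 (step 3): P = [1] / [4] / [7];  Q = [1] / [2] / [3]
  Insert 2 (step 4): P = [1, 2] / [4] / [7];  Q = [1, 4] / [2] / [3]
  Insert 3 (step 5): P = [1, 2, 3] / [4] / [7];  Q = [1, 4, 5] / [2] / [3]
  Insert 8 (step 6): P = [1, 2, 3, 8] / [4] / [7];  Q = [1, 4, 5, 6] / [2] / [3]
  Insert 6 (step 7): P = [1, 2, 3, 6] / [4, 8] / [7];  Q = [1, 4, 5, 6] / [2, 7] / [3]
  Insert 5 (step 8): P = [1, 2, 3, 5] / [4, 6] / [7, 8];  Q = [1, 4, 5, 6] / [2, 7] / [3, 8]
Final shape: (4, 2, 2).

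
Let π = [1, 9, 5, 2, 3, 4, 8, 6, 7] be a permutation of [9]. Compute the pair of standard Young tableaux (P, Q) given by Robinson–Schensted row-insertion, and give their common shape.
P = [1, 2, 3, 4, 6, 7] / [5, 8] / [9];  Q = [1, 2, 5, 6, 7, 9] / [3, 8] / [4];  common shape = (6, 2, 1)

Row-insert the values π_1, π_2, … into P one at a time, bumping the leftmost entry strictly greater than the inserted value down to the next row. The recording tableau Q records, in position (i, j), the step at which that cell was added to P.
  Insert 1 (step 1): P = [1];  Q = [1]
  Insert 9 (step 2): P = [1, 9];  Q = [1, 2]
  Insert 5 (step 3): P = [1, 5] / [9];  Q = [1, 2] / [3]
  Insert 2 (step 4): P = [1, 2] / [5] / [9];  Q = [1, 2] / [3] / [4]
  Insert 3 (step 5): P = [1, 2, 3] / [5] / [9];  Q = [1, 2, 5] / [3] / [4]
  Insert 4 (step 6): P = [1, 2, 3, 4] / [5] / [9];  Q = [1, 2, 5, 6] / [3] / [4]
  Insert 8 (step 7): P = [1, 2, 3, 4, 8] / [5] / [9];  Q = [1, 2, 5, 6, 7] / [3] / [4]
  Insert 6 (step 8): P = [1, 2, 3, 4, 6] / [5, 8] / [9];  Q = [1, 2, 5, 6, 7] / [3, 8] / [4]
  Insert 7 (step 9): P = [1, 2, 3, 4, 6, 7] / [5, 8] / [9];  Q = [1, 2, 5, 6, 7, 9] / [3, 8] / [4]
Final shape: (6, 2, 1).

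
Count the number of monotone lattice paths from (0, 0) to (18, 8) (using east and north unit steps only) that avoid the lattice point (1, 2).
Number of paths = 1259434

Total paths from (0, 0) to (18, 8): C(26, 18) = 1562275. Paths through (1, 2): (paths (0, 0) → (1, 2)) × (paths (1, 2) → (18, 8)) = C(3, 1) · C(23, 17) = 3 · 100947 = 302841. Avoidance count = 1562275 − 302841 = 1259434.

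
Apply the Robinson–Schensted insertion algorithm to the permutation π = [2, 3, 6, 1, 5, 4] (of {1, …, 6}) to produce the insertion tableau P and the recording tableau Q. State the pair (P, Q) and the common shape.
P = [1, 3, 4] / [2, 5] / [6];  Q = [1, 2, 3] / [4, 5] / [6];  common shape = (3, 2, 1)

Row-insert the values π_1, π_2, … into P one at a time, bumping the leftmost entry strictly greater than the inserted value down to the next row. The recording tableau Q records, in position (i, j), the step at which that cell was added to P.
  Insert 2 (step 1): P = [2];  Q = [1]
  Insert 3 (step 2): P = [2, 3];  Q = [1, 2]
  Insert 6 (step 3): P = [2, 3, 6];  Q = [1, 2, 3]
  Insert 1 (step 4): P = [1, 3, 6] / [2];  Q = [1, 2, 3] / [4]
  Insert 5 (step 5): P = [1, 3, 5] / [2, 6];  Q = [1, 2, 3] / [4, 5]
  Insert 4 (step 6): P = [1, 3, 4] / [2, 5] / [6];  Q = [1, 2, 3] / [4, 5] / [6]
Final shape: (3, 2, 1).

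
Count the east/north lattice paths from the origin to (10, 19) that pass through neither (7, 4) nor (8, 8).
Number of paths = 18885570

Inclusion–exclusion. Total paths: C(29, 10) = 20030010. Through P₁: C(11, 7)·C(18, 3) = 269280. Through P₂: C(16, 8)·C(13, 2) = 1003860. Since P₁ is strictly southwest of P₂, a monotone path through both must visit P₁ then P₂; paths through both = C(11, 7)·C(5, 1)·C(13, 2) = 128700. Avoid both = 20030010 − 269280 − 1003860 + 128700 = 18885570.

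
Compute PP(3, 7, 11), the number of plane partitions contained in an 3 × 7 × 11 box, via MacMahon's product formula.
PP(3, 7, 11) = 431621592480

Evaluate the triple product over i = 1..3, j = 1..7, k = 1..11. The factors are (2/1) · (3/2) · (4/3) · (5/4) · (6/5) · (7/6) · (8/7) · (9/8) · … (231 factors total). The numerators and denominators telescope so the product is an integer; carrying out the multiplication exactly gives PP(3, 7, 11) = 431621592480.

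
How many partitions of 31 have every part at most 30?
p(31, parts ≤ 30) = 6841

Use the recurrence p(n, m) = p(n, m−1) + p(n−m, m): either the largest part is < m (count p(n, m−1)) or the largest part is exactly m (remove one copy of m, count p(n−m, m)). With p(0, ·) = 1 this gives p(31, parts ≤ 30) = 6841. (By conjugating Young diagrams, this also counts partitions of 31 into at most 30 parts.)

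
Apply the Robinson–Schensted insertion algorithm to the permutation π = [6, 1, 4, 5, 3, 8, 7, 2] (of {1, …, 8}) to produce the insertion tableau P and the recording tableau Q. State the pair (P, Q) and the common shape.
P = [1, 2, 5, 7] / [3, 8] / [4] / [6];  Q = [1, 3, 4, 6] / [2, 7] / [5] / [8];  common shape = (4, 2, 1, 1)

Row-insert the values π_1, π_2, … into P one at a time, bumping the leftmost entry strictly greater than the inserted value down to the next row. The recording tableau Q records, in position (i, j), the step at which that cell was added to P.
  Insert 6 (step 1): P = [6];  Q = [1]
  Insert 1 (step 2): P = [1] / [6];  Q = [1] / [2]
  Insert 4 (step 3): P = [1, 4] / [6];  Q = [1, 3] / [2]
  Insert 5 (step 4): P = [1, 4, 5] / [6];  Q = [1, 3, 4] / [2]
  Insert 3 (step 5): P = [1, 3, 5] / [4] / [6];  Q = [1, 3, 4] / [2] / [5]
  Insert 8 (step 6): P = [1, 3, 5, 8] / [4] / [6];  Q = [1, 3, 4, 6] / [2] / [5]
  Insert 7 (step 7): P = [1, 3, 5, 7] / [4, 8] / [6];  Q = [1, 3, 4, 6] / [2, 7] / [5]
  Insert 2 (step 8): P = [1, 2, 5, 7] / [3, 8] / [4] / [6];  Q = [1, 3, 4, 6] / [2, 7] / [5] / [8]
Final shape: (4, 2, 1, 1).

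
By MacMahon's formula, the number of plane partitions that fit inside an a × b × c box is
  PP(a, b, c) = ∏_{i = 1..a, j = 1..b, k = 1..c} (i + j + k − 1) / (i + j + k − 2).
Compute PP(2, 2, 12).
PP(2, 2, 12) = 3185

Evaluate the triple product over i = 1..2, j = 1..2, k = 1..12. The factors are (2/1) · (3/2) · (4/3) · (5/4) · (6/5) · (7/6) · (8/7) · (9/8) · … (48 factors total). The numerators and denominators telescope so the product is an integer; carrying out the multiplication exactly gives PP(2, 2, 12) = 3185.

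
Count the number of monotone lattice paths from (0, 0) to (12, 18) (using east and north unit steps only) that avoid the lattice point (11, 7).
Number of paths = 86111337

Total paths from (0, 0) to (12, 18): C(30, 12) = 86493225. Paths through (11, 7): (paths (0, 0) → (11, 7)) × (paths (11, 7) → (12, 18)) = C(18, 11) · C(12, 1) = 31824 · 12 = 381888. Avoidance count = 86493225 − 381888 = 86111337.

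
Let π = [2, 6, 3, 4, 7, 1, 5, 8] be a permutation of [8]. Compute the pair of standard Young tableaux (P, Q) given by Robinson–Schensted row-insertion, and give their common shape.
P = [1, 3, 4, 5, 8] / [2, 7] / [6];  Q = [1, 2, 4, 5, 8] / [3, 7] / [6];  common shape = (5, 2, 1)

Row-insert the values π_1, π_2, … into P one at a time, bumping the leftmost entry strictly greater than the inserted value down to the next row. The recording tableau Q records, in position (i, j), the step at which that cell was added to P.
  Insert 2 (step 1): P = [2];  Q = [1]
  Insert 6 (step 2): P = [2, 6];  Q = [1, 2]
  Insert 3 (step 3): P = [2, 3] / [6];  Q = [1, 2] / [3]
  Insert 4 (step 4): P = [2, 3, 4] / [6];  Q = [1, 2, 4] / [3]
  Insert 7 (step 5): P = [2, 3, 4, 7] / [6];  Q = [1, 2, 4, 5] / [3]
  Insert 1 (step 6): P = [1, 3, 4, 7] / [2] / [6];  Q = [1, 2, 4, 5] / [3] / [6]
  Insert 5 (step 7): P = [1, 3, 4, 5] / [2, 7] / [6];  Q = [1, 2, 4, 5] / [3, 7] / [6]
  Insert 8 (step 8): P = [1, 3, 4, 5, 8] / [2, 7] / [6];  Q = [1, 2, 4, 5, 8] / [3, 7] / [6]
Final shape: (5, 2, 1).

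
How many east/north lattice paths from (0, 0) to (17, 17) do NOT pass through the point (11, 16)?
Number of paths = 2242340955

Total paths from (0, 0) to (17, 17): C(34, 17) = 2333606220. Paths through (11, 16): (paths (0, 0) → (11, 16)) × (paths (11, 16) → (17, 17)) = C(27, 11) · C(7, 6) = 13037895 · 7 = 91265265. Avoidance count = 2333606220 − 91265265 = 2242340955.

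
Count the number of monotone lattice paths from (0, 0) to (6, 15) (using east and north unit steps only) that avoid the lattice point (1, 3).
Number of paths = 29512

Total paths from (0, 0) to (6, 15): C(21, 6) = 54264. Paths through (1, 3): (paths (0, 0) → (1, 3)) × (paths (1, 3) → (6, 15)) = C(4, 1) · C(17, 5) = 4 · 6188 = 24752. Avoidance count = 54264 − 24752 = 29512.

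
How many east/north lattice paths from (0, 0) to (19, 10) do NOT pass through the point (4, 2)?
Number of paths = 12675300

Total paths from (0, 0) to (19, 10): C(29, 19) = 20030010. Paths through (4, 2): (paths (0, 0) → (4, 2)) × (paths (4, 2) → (19, 10)) = C(6, 4) · C(23, 15) = 15 · 490314 = 7354710. Avoidance count = 20030010 − 7354710 = 12675300.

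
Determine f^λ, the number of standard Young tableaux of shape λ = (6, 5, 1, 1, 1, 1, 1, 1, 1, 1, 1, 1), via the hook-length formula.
# SYT of shape (6, 5, 1, 1, 1, 1, 1, 1, 1, 1, 1, 1) = 6390384

Hook-length formula: f^λ = n! / Π hook(c), product over all cells c of the Young diagram. For λ = (6, 5, 1, 1, 1, 1, 1, 1, 1, 1, 1, 1), n = 21 boxes. Hook lengths by row (left-to-right, top-to-bottom): [17, 6, 5, 4, 3, 1]; [15, 4, 3, 2, 1]; [10]; [9]; [8]; [7]; [6]; [5]; [4]; [3]; [2]; [1]. Product of hooks = 7994972160000. So f^λ = 21! / 7994972160000 = 51090942171709440000 / 7994972160000 = 6390384.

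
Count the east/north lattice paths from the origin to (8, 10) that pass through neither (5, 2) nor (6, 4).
Number of paths = 36177

Inclusion–exclusion. Total paths: C(18, 8) = 43758. Through P₁: C(7, 5)·C(11, 3) = 3465. Through P₂: C(10, 6)·C(8, 2) = 5880. Since P₁ is strictly southwest of P₂, a monotone path through both must visit P₁ then P₂; paths through both = C(7, 5)·C(3, 1)·C(8, 2) = 1764. Avoid both = 43758 − 3465 − 5880 + 1764 = 36177.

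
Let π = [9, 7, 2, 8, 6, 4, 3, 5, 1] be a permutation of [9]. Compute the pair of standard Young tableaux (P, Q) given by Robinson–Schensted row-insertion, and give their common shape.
P = [1, 3, 5] / [2, 8] / [4] / [6] / [7] / [9];  Q = [1, 4, 8] / [2, 5] / [3] / [6] / [7] / [9];  common shape = (3, 2, 1, 1, 1, 1)

Row-insert the values π_1, π_2, … into P one at a time, bumping the leftmost entry strictly greater than the inserted value down to the next row. The recording tableau Q records, in position (i, j), the step at which that cell was added to P.
  Insert 9 (step 1): P = [9];  Q = [1]
  Insert 7 (step 2): P = [7] / [9];  Q = [1] / [2]
  Insert 2 (step 3): P = [2] / [7] / [9];  Q = [1] / [2] / [3]
  Insert 8 (step 4): P = [2, 8] / [7] / [9];  Q = [1, 4] / [2] / [3]
  Insert 6 (step 5): P = [2, 6] / [7, 8] / [9];  Q = [1, 4] / [2, 5] / [3]
  Insert 4 (step 6): P = [2, 4] / [6, 8] / [7] / [9];  Q = [1, 4] / [2, 5] / [3] / [6]
  Insert 3 (step 7): P = [2, 3] / [4, 8] / [6] / [7] / [9];  Q = [1, 4] / [2, 5] / [3] / [6] / [7]
  Insert 5 (step 8): P = [2, 3, 5] / [4, 8] / [6] / [7] / [9];  Q = [1, 4, 8] / [2, 5] / [3] / [6] / [7]
  Insert 1 (step 9): P = [1, 3, 5] / [2, 8] / [4] / [6] / [7] / [9];  Q = [1, 4, 8] / [2, 5] / [3] / [6] / [7] / [9]
Final shape: (3, 2, 1, 1, 1, 1).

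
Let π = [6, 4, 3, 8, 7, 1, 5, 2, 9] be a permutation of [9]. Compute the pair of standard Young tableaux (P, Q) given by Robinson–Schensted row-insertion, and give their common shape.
P = [1, 2, 9] / [3, 5] / [4, 7] / [6, 8];  Q = [1, 4, 9] / [2, 5] / [3, 7] / [6, 8];  common shape = (3, 2, 2, 2)

Row-insert the values π_1, π_2, … into P one at a time, bumping the leftmost entry strictly greater than the inserted value down to the next row. The recording tableau Q records, in position (i, j), the step at which that cell was added to P.
  Insert 6 (step 1): P = [6];  Q = [1]
  Insert 4 (step 2): P = [4] / [6];  Q = [1] / [2]
  Insert 3 (step 3): P = [3] / [4] / [6];  Q = [1] / [2] / [3]
  Insert 8 (step 4): P = [3, 8] / [4] / [6];  Q = [1, 4] / [2] / [3]
  Insert 7 (step 5): P = [3, 7] / [4, 8] / [6];  Q = [1, 4] / [2, 5] / [3]
  Insert 1 (step 6): P = [1, 7] / [3, 8] / [4] / [6];  Q = [1, 4] / [2, 5] / [3] / [6]
  Insert 5 (step 7): P = [1, 5] / [3, 7] / [4, 8] / [6];  Q = [1, 4] / [2, 5] / [3, 7] / [6]
  Insert 2 (step 8): P = [1, 2] / [3, 5] / [4, 7] / [6, 8];  Q = [1, 4] / [2, 5] / [3, 7] / [6, 8]
  Insert 9 (step 9): P = [1, 2, 9] / [3, 5] / [4, 7] / [6, 8];  Q = [1, 4, 9] / [2, 5] / [3, 7] / [6, 8]
Final shape: (3, 2, 2, 2).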